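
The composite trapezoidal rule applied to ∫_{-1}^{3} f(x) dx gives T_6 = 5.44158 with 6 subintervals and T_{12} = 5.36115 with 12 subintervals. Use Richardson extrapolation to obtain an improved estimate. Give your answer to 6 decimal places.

5.334340

R = (4·T_{12} − T_6) / 3 = (4·5.36115 − 5.44158)/3 = (16.00302)/3 = 5.334340.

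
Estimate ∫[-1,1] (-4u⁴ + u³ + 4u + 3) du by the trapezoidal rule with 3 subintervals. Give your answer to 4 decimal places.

3.2675

h = (1 − (-1))/3 = 0.666667.
Nodes u₀,…,u₃ = -1, -0.333333, 0.333333, 1.
f(u) = -4u⁴ + u³ + 4u + 3: f₀=-6, f₁=1.580247, f₂=4.320988, f₃=4.
(h/2)·[f₀ + 2f₁ + 2f₂ + f₃] = 0.333333·(9.802469) = 3.2675.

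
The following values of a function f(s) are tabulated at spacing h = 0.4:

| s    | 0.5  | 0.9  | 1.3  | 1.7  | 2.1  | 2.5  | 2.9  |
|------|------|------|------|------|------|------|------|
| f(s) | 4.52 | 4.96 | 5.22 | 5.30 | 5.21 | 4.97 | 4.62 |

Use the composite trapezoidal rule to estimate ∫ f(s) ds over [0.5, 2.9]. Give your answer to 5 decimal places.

12.09200

h = 0.4, n = 6.
(h/2)·[y₀ + 2y₁ + 2y₂ + 2y₃ + 2y₄ + 2y₅ + y₆] = 0.2·(60.46) = 12.09200.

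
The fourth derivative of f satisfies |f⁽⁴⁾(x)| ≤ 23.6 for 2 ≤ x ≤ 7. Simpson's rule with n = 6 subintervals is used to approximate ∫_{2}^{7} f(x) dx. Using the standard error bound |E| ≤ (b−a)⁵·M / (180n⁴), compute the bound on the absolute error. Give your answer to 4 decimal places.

0.3161

|E| ≤ (5)⁵·23.6 / (180·6⁴) = 73750/233280 = 0.3161.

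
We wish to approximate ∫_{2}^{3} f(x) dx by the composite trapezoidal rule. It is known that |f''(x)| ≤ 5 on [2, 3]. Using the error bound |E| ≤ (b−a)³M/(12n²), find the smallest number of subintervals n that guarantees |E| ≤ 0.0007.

Need 5/(12n²) ≤ 0.0007.
n² ≥ 5/(12·0.0007) = 595.238 ⇒ n ≥ 24.3975, so the smallest n is 25.

25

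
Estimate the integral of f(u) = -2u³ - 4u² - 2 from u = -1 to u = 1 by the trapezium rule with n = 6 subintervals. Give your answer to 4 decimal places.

h = (1 − (-1))/6 = 0.333333.
Nodes u₀,…,u₆ = -1, -0.666667, -0.333333, 0, 0.333333, 0.666667, 1.
f(u) = -2u³ - 4u² - 2: f₀=-4, f₁=-3.185185, f₂=-2.370370, f₃=-2, f₄=-2.518519, f₅=-4.370370, f₆=-8.
(h/2)·[f₀ + 2f₁ + 2f₂ + 2f₃ + 2f₄ + 2f₅ + f₆] = 0.166667·(-40.888889) = -6.8148.

-6.8148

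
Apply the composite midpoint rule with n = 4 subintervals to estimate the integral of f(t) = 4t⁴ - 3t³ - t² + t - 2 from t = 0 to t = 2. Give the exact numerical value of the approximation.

h = (2 − 0)/4 = 0.5.
Midpoints m₁,…,m₄ = 0.25, 0.75, 1.25, 1.75.
f(m₁)=-1.84375, f(m₂)=-1.8125, f(m₃)=1.59375, f(m₄)=18.125.
h·[f(m₁) + f(m₂) + f(m₃) + f(m₄)] = 0.5·(16.0625) = 8.03125.

8.03125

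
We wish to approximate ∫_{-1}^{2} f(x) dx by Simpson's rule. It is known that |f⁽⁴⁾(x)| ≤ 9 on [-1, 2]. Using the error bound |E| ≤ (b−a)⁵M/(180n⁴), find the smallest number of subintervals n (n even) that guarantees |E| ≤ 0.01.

6

Need 2187/(180n⁴) ≤ 0.01.
n⁴ ≥ 2187/(180·0.01) = 1215 ⇒ n ≥ 5.9040, so the smallest even n is 6. (n must be even for Simpson's rule.)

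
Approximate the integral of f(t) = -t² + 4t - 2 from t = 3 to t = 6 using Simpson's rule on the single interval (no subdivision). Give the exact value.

-15

S = (b−a)/6 · [f(3) + 4f(4.5) + f(6)] = 0.5·[1 + 4·(-4.25) + (-14)] = -15.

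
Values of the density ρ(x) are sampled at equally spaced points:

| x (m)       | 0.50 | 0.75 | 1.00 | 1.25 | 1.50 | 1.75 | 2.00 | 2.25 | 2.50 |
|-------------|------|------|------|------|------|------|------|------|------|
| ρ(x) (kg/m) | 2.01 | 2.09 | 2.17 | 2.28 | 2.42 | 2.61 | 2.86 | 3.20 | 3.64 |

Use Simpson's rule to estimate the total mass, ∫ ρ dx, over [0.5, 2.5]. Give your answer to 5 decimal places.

5.10583

h = 0.25, n = 8.
(h/3)·[y₀ + 4y₁ + 2y₂ + 4y₃ + 2y₄ + 4y₅ + 2y₆ + 4y₇ + y₈] = 0.083333·(61.27) = 5.10583.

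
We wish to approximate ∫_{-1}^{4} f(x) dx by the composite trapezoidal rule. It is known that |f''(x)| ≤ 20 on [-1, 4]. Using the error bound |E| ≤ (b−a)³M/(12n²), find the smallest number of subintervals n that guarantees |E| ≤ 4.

8

Need 2500/(12n²) ≤ 4.
n² ≥ 2500/(12·4) = 52.0833 ⇒ n ≥ 7.2169, so the smallest n is 8.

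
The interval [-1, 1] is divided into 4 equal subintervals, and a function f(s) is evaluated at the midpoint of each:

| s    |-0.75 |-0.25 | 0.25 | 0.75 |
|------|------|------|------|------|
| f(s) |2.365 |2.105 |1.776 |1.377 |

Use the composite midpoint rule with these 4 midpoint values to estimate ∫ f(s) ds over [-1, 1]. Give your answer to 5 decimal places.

3.81150

h = 0.5, n = 4.
h·[y(m₁) + y(m₂) + y(m₃) + y(m₄)] = 0.5·(7.623) = 3.81150.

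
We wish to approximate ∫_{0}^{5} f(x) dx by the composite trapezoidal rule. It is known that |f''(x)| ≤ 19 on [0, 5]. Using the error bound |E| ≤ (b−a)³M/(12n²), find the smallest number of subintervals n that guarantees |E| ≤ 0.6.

19

Need 2375/(12n²) ≤ 0.6.
n² ≥ 2375/(12·0.6) = 329.861 ⇒ n ≥ 18.1621, so the smallest n is 19.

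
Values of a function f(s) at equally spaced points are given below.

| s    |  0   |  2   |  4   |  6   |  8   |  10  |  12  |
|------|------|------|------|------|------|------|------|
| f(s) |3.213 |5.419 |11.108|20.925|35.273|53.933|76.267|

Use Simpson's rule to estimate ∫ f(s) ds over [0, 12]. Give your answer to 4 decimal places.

h = 2, n = 6.
(h/3)·[y₀ + 4y₁ + 2y₂ + 4y₃ + 2y₄ + 4y₅ + y₆] = 0.666667·(493.350) = 328.9000.

328.9000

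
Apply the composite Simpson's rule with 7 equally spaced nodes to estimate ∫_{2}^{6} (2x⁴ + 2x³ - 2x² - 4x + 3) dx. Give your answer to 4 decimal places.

h = (6 − 2)/6 = 0.666667.
Nodes x₀,…,x₆ = 2, 2.666667, 3.333333, 4, 4.666667, 5.333333, 6.
f(x) = 2x⁴ + 2x³ - 2x² - 4x + 3: f₀=35, f₁=117.172840, f₂=288.432099, f₃=595, f₄=1092.580247, f₅=1846.358025, f₆=2931.
(h/3)·[f₀ + 4f₁ + 2f₂ + 4f₃ + 2f₄ + 4f₅ + f₆] = 0.222222·(15962.148148) = 3547.1440.

3547.1440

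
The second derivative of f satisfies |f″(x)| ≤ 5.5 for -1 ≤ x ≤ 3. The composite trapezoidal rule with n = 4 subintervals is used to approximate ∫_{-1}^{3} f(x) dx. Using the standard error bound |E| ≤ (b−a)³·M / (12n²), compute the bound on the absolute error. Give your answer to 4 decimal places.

|E| ≤ (4)³·5.5 / (12·4²) = 352/192 = 1.8333.

1.8333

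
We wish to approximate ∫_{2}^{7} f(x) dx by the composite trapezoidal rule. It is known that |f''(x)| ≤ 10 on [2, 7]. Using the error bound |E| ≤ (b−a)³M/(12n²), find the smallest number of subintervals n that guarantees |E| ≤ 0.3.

Need 1250/(12n²) ≤ 0.3.
n² ≥ 1250/(12·0.3) = 347.222 ⇒ n ≥ 18.6339, so the smallest n is 19.

19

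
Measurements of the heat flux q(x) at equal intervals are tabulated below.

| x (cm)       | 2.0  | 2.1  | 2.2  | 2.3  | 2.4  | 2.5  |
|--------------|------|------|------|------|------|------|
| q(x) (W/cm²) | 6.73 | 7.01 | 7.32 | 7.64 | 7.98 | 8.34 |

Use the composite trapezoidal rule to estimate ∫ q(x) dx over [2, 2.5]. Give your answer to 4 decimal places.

h = 0.1, n = 5.
(h/2)·[y₀ + 2y₁ + 2y₂ + 2y₃ + 2y₄ + y₅] = 0.05·(74.97) = 3.7485.

3.7485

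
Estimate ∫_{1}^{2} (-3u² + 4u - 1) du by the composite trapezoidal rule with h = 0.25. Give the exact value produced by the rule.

-2.03125

h = (2 − 1)/4 = 0.25.
Nodes u₀,…,u₄ = 1, 1.25, 1.5, 1.75, 2.
f(u) = -3u² + 4u - 1: f₀=0, f₁=-0.6875, f₂=-1.75, f₃=-3.1875, f₄=-5.
(h/2)·[f₀ + 2f₁ + 2f₂ + 2f₃ + f₄] = 0.125·(-16.25) = -2.03125.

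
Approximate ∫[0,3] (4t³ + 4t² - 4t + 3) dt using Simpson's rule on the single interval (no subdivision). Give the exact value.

108

S = (b−a)/6 · [f(0) + 4f(1.5) + f(3)] = 0.5·[3 + 4·19.5 + 135] = 108.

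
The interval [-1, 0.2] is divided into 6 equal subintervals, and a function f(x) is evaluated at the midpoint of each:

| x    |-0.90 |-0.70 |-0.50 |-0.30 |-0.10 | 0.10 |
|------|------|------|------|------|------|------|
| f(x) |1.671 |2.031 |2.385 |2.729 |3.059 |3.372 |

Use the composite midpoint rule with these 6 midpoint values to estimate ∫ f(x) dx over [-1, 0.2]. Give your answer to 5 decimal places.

3.04940

h = 0.2, n = 6.
h·[y(m₁) + y(m₂) + y(m₃) + y(m₄) + y(m₅) + y(m₆)] = 0.2·(15.247) = 3.04940.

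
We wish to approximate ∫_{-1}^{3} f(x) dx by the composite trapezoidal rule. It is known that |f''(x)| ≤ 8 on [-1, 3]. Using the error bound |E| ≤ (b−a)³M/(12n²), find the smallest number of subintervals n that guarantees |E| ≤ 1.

7

Need 512/(12n²) ≤ 1.
n² ≥ 512/(12·1) = 42.6667 ⇒ n ≥ 6.5320, so the smallest n is 7.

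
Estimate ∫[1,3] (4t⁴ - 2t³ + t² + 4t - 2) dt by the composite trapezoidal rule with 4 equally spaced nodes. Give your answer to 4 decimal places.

h = (3 − 1)/3 = 0.666667.
Nodes t₀,…,t₃ = 1, 1.666667, 2.333333, 3.
f(t) = 4t⁴ - 2t³ + t² + 4t - 2: f₀=5, f₁=29.049383, f₂=105.938272, f₃=289.
(h/2)·[f₀ + 2f₁ + 2f₂ + f₃] = 0.333333·(563.975309) = 187.9918.

187.9918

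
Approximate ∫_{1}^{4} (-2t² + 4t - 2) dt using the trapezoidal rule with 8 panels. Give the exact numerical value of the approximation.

h = (4 − 1)/8 = 0.375.
Nodes t₀,…,t₈ = 1, 1.375, 1.75, 2.125, 2.5, 2.875, 3.25, 3.625, 4.
f(t) = -2t² + 4t - 2: f₀=0, f₁=-0.28125, f₂=-1.125, f₃=-2.53125, f₄=-4.5, f₅=-7.03125, f₆=-10.125, f₇=-13.78125, f₈=-18.
(h/2)·[f₀ + 2f₁ + 2f₂ + 2f₃ + 2f₄ + 2f₅ + 2f₆ + 2f₇ + f₈] = 0.1875·(-96.75) = -18.140625.

-18.140625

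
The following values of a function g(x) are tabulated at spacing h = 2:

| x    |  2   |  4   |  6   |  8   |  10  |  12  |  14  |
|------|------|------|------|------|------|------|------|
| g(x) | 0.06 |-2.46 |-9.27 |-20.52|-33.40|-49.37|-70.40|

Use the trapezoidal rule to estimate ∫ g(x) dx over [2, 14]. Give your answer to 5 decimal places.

-300.38000

h = 2, n = 6.
(h/2)·[y₀ + 2y₁ + 2y₂ + 2y₃ + 2y₄ + 2y₅ + y₆] = 1·(-300.38) = -300.38000.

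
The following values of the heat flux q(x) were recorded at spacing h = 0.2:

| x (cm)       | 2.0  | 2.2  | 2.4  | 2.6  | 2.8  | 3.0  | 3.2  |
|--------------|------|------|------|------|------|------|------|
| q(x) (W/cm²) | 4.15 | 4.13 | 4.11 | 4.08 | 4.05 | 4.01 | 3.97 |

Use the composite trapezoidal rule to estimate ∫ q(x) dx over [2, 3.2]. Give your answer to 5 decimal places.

4.88800

h = 0.2, n = 6.
(h/2)·[y₀ + 2y₁ + 2y₂ + 2y₃ + 2y₄ + 2y₅ + y₆] = 0.1·(48.88) = 4.88800.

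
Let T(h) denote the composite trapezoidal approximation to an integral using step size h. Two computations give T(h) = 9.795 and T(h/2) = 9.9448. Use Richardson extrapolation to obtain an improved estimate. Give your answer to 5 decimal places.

9.99473

R = (4·T(h/2) − T(h)) / 3 = (4·9.9448 − 9.795)/3 = (29.9842)/3 = 9.99473.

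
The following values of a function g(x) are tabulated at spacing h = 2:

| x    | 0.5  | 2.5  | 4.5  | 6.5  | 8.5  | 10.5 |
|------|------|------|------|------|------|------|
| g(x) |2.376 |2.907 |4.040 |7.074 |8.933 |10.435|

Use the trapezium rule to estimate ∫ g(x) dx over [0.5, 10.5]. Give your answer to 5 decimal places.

58.71900

h = 2, n = 5.
(h/2)·[y₀ + 2y₁ + 2y₂ + 2y₃ + 2y₄ + y₅] = 1·(58.719) = 58.71900.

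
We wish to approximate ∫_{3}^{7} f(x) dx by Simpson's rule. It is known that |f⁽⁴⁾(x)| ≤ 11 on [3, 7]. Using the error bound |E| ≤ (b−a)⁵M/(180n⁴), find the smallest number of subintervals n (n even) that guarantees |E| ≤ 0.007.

10

Need 11264/(180n⁴) ≤ 0.007.
n⁴ ≥ 11264/(180·0.007) = 8939.68 ⇒ n ≥ 9.7237, so the smallest even n is 10. (n must be even for Simpson's rule.)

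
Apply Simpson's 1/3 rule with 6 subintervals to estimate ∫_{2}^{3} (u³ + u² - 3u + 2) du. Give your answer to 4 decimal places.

17.0833

h = (3 − 2)/6 = 0.166667.
Nodes u₀,…,u₆ = 2, 2.166667, 2.333333, 2.5, 2.666667, 2.833333, 3.
f(u) = u³ + u² - 3u + 2: f₀=8, f₁=10.365741, f₂=13.148148, f₃=16.375, f₄=20.074074, f₅=24.273148, f₆=29.
(h/3)·[f₀ + 4f₁ + 2f₂ + 4f₃ + 2f₄ + 4f₅ + f₆] = 0.055556·(307.5) = 17.0833.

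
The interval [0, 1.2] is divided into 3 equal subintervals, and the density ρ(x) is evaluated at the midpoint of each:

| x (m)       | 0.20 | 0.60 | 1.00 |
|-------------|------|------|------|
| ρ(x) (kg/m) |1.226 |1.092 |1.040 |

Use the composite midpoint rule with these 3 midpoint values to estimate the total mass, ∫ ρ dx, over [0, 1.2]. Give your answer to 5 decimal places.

h = 0.4, n = 3.
h·[y(m₁) + y(m₂) + y(m₃)] = 0.4·(3.358) = 1.34320.

1.34320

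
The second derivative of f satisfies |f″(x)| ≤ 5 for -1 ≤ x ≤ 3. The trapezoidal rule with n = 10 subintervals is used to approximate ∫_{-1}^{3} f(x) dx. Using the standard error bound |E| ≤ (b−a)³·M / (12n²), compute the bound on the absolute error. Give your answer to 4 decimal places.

0.2667

|E| ≤ (4)³·5 / (12·10²) = 320/1200 = 0.2667.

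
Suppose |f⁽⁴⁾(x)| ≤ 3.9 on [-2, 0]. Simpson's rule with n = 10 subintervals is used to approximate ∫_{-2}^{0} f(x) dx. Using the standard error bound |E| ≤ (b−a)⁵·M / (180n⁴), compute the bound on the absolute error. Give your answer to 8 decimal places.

|E| ≤ (2)⁵·3.9 / (180·10⁴) = 124.8/1800000 = 0.00006933.

0.00006933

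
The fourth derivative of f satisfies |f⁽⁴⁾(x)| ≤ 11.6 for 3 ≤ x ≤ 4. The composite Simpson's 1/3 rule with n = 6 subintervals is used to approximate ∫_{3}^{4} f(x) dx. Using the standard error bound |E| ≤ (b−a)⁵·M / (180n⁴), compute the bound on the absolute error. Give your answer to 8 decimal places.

0.00004973

|E| ≤ (1)⁵·11.6 / (180·6⁴) = 11.6/233280 = 0.00004973.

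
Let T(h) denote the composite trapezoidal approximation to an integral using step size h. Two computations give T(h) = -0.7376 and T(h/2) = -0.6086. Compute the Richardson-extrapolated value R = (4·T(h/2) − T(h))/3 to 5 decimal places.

R = (4·T(h/2) − T(h)) / 3 = (4·(-0.6086) − (-0.7376))/3 = (-1.6968)/3 = -0.56560.

-0.56560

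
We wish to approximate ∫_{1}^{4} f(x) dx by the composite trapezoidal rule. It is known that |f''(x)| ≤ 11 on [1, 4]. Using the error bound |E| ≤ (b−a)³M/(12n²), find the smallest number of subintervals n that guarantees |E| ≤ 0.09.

Need 297/(12n²) ≤ 0.09.
n² ≥ 297/(12·0.09) = 275 ⇒ n ≥ 16.5831, so the smallest n is 17.

17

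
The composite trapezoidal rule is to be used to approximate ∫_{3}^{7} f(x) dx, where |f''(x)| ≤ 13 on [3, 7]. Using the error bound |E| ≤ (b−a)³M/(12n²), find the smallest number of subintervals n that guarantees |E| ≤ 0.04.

Need 832/(12n²) ≤ 0.04.
n² ≥ 832/(12·0.04) = 1733.33 ⇒ n ≥ 41.6333, so the smallest n is 42.

42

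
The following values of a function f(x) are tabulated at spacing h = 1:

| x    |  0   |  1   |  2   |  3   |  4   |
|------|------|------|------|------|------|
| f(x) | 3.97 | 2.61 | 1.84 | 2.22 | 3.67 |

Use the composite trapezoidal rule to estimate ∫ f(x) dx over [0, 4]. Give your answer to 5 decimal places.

10.49000

h = 1, n = 4.
(h/2)·[y₀ + 2y₁ + 2y₂ + 2y₃ + y₄] = 0.5·(20.98) = 10.49000.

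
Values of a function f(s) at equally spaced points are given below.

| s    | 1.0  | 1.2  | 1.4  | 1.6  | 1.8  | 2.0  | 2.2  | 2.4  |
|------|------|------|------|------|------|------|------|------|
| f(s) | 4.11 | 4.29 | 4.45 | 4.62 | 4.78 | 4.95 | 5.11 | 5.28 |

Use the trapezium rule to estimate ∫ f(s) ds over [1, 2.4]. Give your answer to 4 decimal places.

h = 0.2, n = 7.
(h/2)·[y₀ + 2y₁ + 2y₂ + 2y₃ + 2y₄ + 2y₅ + 2y₆ + y₇] = 0.1·(65.79) = 6.5790.

6.5790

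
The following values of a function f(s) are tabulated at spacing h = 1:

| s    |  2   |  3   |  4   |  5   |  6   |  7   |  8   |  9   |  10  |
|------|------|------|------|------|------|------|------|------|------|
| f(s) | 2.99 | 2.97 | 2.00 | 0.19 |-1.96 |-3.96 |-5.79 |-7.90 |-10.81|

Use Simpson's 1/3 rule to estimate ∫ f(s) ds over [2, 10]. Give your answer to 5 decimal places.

h = 1, n = 8.
(h/3)·[y₀ + 4y₁ + 2y₂ + 4y₃ + 2y₄ + 4y₅ + 2y₆ + 4y₇ + y₈] = 0.333333·(-54.12) = -18.04000.

-18.04000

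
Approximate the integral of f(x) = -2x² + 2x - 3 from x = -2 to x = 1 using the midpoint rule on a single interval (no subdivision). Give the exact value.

-13.5

M = (b−a)·f(-0.5) = 3·(-4.5) = -13.5.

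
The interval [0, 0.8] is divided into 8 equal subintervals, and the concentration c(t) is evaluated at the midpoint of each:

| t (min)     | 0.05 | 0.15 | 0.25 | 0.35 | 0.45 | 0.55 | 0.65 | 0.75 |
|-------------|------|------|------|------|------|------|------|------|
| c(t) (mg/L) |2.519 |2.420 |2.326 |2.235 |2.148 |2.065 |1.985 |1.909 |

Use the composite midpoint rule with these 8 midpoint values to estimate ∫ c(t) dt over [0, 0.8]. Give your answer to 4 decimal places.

h = 0.1, n = 8.
h·[y(m₁) + y(m₂) + y(m₃) + y(m₄) + y(m₅) + y(m₆) + y(m₇) + y(m₈)] = 0.1·(17.607) = 1.7607.

1.7607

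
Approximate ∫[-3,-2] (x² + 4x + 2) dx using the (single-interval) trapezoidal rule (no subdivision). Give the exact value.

-1.5

T = (b−a)/2 · [f(-3) + f(-2)] = 0.5·[(-1) + (-2)] = -1.5.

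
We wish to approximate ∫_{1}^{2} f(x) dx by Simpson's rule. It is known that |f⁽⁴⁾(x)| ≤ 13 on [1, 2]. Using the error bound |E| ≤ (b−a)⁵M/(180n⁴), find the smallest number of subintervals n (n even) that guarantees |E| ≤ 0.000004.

Need 13/(180n⁴) ≤ 0.000004.
n⁴ ≥ 13/(180·0.000004) = 18055.6 ⇒ n ≥ 11.5918, so the smallest even n is 12. (n must be even for Simpson's rule.)

12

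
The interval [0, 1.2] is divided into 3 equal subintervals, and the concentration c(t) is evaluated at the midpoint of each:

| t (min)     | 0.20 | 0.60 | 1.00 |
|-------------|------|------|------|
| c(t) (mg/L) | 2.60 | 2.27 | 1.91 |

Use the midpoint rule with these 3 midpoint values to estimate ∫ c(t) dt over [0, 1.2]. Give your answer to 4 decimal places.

2.7120

h = 0.4, n = 3.
h·[y(m₁) + y(m₂) + y(m₃)] = 0.4·(6.78) = 2.7120.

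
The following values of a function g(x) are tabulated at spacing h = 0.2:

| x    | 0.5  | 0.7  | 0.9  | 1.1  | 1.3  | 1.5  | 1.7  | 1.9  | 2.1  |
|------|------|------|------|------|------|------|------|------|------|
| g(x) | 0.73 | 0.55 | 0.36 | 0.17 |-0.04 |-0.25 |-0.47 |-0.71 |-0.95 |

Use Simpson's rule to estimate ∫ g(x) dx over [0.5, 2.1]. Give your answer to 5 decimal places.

h = 0.2, n = 8.
(h/3)·[y₀ + 4y₁ + 2y₂ + 4y₃ + 2y₄ + 4y₅ + 2y₆ + 4y₇ + y₈] = 0.066667·(-1.48) = -0.09867.

-0.09867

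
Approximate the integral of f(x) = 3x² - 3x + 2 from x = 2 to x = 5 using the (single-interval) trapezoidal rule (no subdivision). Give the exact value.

105

T = (b−a)/2 · [f(2) + f(5)] = 1.5·[8 + 62] = 105.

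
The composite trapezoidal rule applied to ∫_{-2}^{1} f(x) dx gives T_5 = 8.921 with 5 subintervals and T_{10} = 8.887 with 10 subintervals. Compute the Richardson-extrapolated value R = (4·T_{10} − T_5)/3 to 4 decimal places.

R = (4·T_{10} − T_5) / 3 = (4·8.887 − 8.921)/3 = (26.627)/3 = 8.8757.

8.8757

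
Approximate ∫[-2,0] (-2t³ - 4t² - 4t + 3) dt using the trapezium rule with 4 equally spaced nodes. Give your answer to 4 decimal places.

h = (0 − (-2))/3 = 0.666667.
Nodes t₀,…,t₃ = -2, -1.333333, -0.666667, 0.
f(t) = -2t³ - 4t² - 4t + 3: f₀=11, f₁=5.962963, f₂=4.481481, f₃=3.
(h/2)·[f₀ + 2f₁ + 2f₂ + f₃] = 0.333333·(34.888889) = 11.6296.

11.6296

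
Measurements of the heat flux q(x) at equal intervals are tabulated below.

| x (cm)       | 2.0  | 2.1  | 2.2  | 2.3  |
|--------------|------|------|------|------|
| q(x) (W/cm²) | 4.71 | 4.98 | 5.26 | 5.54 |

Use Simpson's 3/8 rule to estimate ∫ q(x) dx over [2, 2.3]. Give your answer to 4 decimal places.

1.5364

h = 0.1, n = 3.
(3h/8)·[y₀ + 3y₁ + 3y₂ + y₃] = 0.0375·(40.97) = 1.5364.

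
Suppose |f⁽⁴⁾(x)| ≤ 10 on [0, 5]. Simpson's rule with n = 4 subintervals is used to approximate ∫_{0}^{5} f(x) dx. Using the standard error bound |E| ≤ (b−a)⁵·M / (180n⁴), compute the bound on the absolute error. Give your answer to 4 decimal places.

|E| ≤ (5)⁵·10 / (180·4⁴) = 31250/46080 = 0.6782.

0.6782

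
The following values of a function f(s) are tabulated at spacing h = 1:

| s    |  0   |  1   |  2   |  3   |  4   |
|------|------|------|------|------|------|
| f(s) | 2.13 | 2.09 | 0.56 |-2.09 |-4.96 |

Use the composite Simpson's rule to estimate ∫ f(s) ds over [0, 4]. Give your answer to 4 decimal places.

-0.5700

h = 1, n = 4.
(h/3)·[y₀ + 4y₁ + 2y₂ + 4y₃ + y₄] = 0.333333·(-1.71) = -0.5700.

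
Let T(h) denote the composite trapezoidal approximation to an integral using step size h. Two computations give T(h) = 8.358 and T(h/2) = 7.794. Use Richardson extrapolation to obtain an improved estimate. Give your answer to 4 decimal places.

7.6060

R = (4·T(h/2) − T(h)) / 3 = (4·7.794 − 8.358)/3 = (22.818)/3 = 7.6060.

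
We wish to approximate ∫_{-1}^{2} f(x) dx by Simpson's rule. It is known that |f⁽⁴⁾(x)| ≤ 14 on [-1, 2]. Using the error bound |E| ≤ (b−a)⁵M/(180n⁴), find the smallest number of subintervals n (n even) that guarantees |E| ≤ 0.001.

Need 3402/(180n⁴) ≤ 0.001.
n⁴ ≥ 3402/(180·0.001) = 18900 ⇒ n ≥ 11.7251, so the smallest even n is 12. (n must be even for Simpson's rule.)

12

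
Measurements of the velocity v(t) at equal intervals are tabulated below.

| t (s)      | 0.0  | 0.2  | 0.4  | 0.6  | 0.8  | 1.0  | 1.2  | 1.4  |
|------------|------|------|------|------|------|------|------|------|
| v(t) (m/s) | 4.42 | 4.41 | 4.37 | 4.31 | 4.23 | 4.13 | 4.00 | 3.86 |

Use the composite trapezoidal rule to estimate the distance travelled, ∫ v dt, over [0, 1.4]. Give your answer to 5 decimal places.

h = 0.2, n = 7.
(h/2)·[y₀ + 2y₁ + 2y₂ + 2y₃ + 2y₄ + 2y₅ + 2y₆ + y₇] = 0.1·(59.18) = 5.91800.

5.91800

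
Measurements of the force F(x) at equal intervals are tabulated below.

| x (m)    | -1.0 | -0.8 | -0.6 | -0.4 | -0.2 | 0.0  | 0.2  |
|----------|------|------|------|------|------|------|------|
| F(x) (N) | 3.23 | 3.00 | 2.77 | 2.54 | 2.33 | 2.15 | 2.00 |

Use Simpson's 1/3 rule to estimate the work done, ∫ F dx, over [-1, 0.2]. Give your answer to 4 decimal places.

h = 0.2, n = 6.
(h/3)·[y₀ + 4y₁ + 2y₂ + 4y₃ + 2y₄ + 4y₅ + y₆] = 0.066667·(46.19) = 3.0793.

3.0793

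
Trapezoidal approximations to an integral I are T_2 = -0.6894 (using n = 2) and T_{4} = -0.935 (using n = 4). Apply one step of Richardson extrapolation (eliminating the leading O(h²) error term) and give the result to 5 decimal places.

-1.01687

R = (4·T_{4} − T_2) / 3 = (4·(-0.935) − (-0.6894))/3 = (-3.0506)/3 = -1.01687.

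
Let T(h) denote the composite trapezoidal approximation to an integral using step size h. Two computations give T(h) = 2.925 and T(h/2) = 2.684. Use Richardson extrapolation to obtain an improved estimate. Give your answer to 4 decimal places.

2.6037

R = (4·T(h/2) − T(h)) / 3 = (4·2.684 − 2.925)/3 = (7.811)/3 = 2.6037.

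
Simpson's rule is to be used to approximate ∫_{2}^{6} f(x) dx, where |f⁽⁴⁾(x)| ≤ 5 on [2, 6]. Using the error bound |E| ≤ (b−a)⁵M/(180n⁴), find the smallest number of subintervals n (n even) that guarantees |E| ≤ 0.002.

12

Need 5120/(180n⁴) ≤ 0.002.
n⁴ ≥ 5120/(180·0.002) = 14222.2 ⇒ n ≥ 10.9205, so the smallest even n is 12. (n must be even for Simpson's rule.)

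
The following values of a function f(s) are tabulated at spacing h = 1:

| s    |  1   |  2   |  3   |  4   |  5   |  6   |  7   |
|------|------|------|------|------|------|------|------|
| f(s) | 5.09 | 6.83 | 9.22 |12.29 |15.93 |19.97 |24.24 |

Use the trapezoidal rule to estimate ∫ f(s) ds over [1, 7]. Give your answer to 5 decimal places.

h = 1, n = 6.
(h/2)·[y₀ + 2y₁ + 2y₂ + 2y₃ + 2y₄ + 2y₅ + y₆] = 0.5·(157.81) = 78.90500.

78.90500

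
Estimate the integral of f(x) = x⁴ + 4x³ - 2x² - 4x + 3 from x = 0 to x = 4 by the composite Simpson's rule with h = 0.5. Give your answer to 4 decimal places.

398.1667

h = (4 − 0)/8 = 0.5.
Nodes x₀,…,x₈ = 0, 0.5, 1, 1.5, 2, 2.5, 3, 3.5, 4.
f(x) = x⁴ + 4x³ - 2x² - 4x + 3: f₀=3, f₁=1.0625, f₂=2, f₃=11.0625, f₄=35, f₅=82.0625, f₆=162, f₇=286.0625, f₈=467.
(h/3)·[f₀ + 4f₁ + 2f₂ + 4f₃ + 2f₄ + 4f₅ + 2f₆ + 4f₇ + f₈] = 0.166667·(2389) = 398.1667.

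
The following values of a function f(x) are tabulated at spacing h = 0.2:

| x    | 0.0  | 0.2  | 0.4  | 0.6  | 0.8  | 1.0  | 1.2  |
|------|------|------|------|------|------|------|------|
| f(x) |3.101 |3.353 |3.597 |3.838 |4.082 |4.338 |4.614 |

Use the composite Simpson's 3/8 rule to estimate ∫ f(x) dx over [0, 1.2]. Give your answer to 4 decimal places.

h = 0.2, n = 6.
(3h/8)·[y₀ + 3y₁ + 3y₂ + 2y₃ + 3y₄ + 3y₅ + y₆] = 0.075·(61.501) = 4.6126.

4.6126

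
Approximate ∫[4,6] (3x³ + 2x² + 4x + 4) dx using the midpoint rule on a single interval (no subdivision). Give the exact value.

898

M = (b−a)·f(5) = 2·(449) = 898.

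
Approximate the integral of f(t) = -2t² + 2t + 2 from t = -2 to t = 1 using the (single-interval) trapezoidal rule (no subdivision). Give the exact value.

-12

T = (b−a)/2 · [f(-2) + f(1)] = 1.5·[(-10) + 2] = -12.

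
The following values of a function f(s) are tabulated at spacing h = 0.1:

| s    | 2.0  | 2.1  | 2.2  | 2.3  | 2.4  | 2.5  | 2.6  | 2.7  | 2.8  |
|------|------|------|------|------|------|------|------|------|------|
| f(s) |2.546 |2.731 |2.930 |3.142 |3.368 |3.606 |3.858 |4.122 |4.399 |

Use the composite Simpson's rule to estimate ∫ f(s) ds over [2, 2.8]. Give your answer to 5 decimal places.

2.72203

h = 0.1, n = 8.
(h/3)·[y₀ + 4y₁ + 2y₂ + 4y₃ + 2y₄ + 4y₅ + 2y₆ + 4y₇ + y₈] = 0.033333·(81.661) = 2.72203.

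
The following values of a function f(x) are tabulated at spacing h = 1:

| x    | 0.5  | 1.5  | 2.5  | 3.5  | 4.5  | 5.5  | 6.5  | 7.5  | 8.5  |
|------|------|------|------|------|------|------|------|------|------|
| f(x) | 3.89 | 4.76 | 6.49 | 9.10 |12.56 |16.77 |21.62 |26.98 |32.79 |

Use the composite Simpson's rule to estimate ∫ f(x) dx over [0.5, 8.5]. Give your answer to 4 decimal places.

h = 1, n = 8.
(h/3)·[y₀ + 4y₁ + 2y₂ + 4y₃ + 2y₄ + 4y₅ + 2y₆ + 4y₇ + y₈] = 0.333333·(348.46) = 116.1533.

116.1533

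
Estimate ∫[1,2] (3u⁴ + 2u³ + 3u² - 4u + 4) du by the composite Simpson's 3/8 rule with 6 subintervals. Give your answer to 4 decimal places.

31.1007

h = (2 − 1)/6 = 0.166667.
Nodes u₀,…,u₆ = 1, 1.166667, 1.333333, 1.5, 1.666667, 1.833333, 2.
f(u) = 3u⁴ + 2u³ + 3u² - 4u + 4: f₀=8, f₁=12.150463, f₂=18.222222, f₃=26.6875, f₄=38.074074, f₅=52.965278, f₆=72.
(3h/8)·[f₀ + 3f₁ + 3f₂ + 2f₃ + 3f₄ + 3f₅ + f₆] = 0.0625·(497.611111) = 31.1007.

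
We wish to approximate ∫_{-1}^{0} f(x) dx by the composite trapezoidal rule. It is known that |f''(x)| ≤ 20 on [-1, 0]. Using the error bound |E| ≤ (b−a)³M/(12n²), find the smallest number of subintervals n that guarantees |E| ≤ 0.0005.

58

Need 20/(12n²) ≤ 0.0005.
n² ≥ 20/(12·0.0005) = 3333.33 ⇒ n ≥ 57.7350, so the smallest n is 58.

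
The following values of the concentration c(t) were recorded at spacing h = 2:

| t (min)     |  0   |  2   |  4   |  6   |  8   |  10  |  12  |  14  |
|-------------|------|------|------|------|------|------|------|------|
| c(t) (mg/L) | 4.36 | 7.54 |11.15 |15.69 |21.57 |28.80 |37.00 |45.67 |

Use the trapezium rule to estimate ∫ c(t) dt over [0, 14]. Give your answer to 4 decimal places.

h = 2, n = 7.
(h/2)·[y₀ + 2y₁ + 2y₂ + 2y₃ + 2y₄ + 2y₅ + 2y₆ + y₇] = 1·(293.53) = 293.5300.

293.5300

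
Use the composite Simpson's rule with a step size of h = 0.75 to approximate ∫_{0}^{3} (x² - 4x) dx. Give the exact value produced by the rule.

-9

h = (3 − 0)/4 = 0.75.
Nodes x₀,…,x₄ = 0, 0.75, 1.5, 2.25, 3.
f(x) = x² - 4x: f₀=0, f₁=-2.4375, f₂=-3.75, f₃=-3.9375, f₄=-3.
(h/3)·[f₀ + 4f₁ + 2f₂ + 4f₃ + f₄] = 0.25·(-36) = -9.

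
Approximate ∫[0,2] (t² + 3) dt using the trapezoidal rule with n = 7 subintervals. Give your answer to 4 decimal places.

8.6939

h = (2 − 0)/7 = 0.285714.
Nodes t₀,…,t₇ = 0, 0.285714, 0.571429, 0.857143, 1.142857, 1.428571, 1.714286, 2.
f(t) = t² + 3: f₀=3, f₁=3.081633, f₂=3.326531, f₃=3.734694, f₄=4.306122, f₅=5.040816, f₆=5.938776, f₇=7.
(h/2)·[f₀ + 2f₁ + 2f₂ + 2f₃ + 2f₄ + 2f₅ + 2f₆ + f₇] = 0.142857·(60.857143) = 8.6939.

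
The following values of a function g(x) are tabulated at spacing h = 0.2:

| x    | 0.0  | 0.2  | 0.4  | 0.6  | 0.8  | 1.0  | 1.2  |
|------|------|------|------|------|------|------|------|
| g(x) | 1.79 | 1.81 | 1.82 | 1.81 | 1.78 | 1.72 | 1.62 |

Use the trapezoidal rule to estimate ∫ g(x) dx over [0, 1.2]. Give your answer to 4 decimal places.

h = 0.2, n = 6.
(h/2)·[y₀ + 2y₁ + 2y₂ + 2y₃ + 2y₄ + 2y₅ + y₆] = 0.1·(21.29) = 2.1290.

2.1290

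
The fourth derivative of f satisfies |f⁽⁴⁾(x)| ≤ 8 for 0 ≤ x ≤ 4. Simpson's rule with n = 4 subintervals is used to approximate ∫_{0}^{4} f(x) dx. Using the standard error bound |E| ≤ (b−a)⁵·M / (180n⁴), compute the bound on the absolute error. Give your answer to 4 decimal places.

0.1778

|E| ≤ (4)⁵·8 / (180·4⁴) = 8192/46080 = 0.1778.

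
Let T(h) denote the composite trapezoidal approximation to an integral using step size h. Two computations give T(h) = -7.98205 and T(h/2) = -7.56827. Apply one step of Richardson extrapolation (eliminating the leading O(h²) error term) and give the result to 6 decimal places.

-7.430343

R = (4·T(h/2) − T(h)) / 3 = (4·(-7.56827) − (-7.98205))/3 = (-22.29103)/3 = -7.430343.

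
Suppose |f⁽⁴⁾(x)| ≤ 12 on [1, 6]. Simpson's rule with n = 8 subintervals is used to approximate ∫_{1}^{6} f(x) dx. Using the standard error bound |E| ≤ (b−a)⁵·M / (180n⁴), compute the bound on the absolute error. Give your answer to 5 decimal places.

0.05086

|E| ≤ (5)⁵·12 / (180·8⁴) = 37500/737280 = 0.05086.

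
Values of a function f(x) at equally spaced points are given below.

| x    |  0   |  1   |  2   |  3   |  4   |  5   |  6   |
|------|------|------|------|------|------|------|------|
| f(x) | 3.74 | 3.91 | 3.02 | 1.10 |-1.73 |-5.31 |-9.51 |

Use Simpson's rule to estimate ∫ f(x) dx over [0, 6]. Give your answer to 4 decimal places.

-1.4633

h = 1, n = 6.
(h/3)·[y₀ + 4y₁ + 2y₂ + 4y₃ + 2y₄ + 4y₅ + y₆] = 0.333333·(-4.39) = -1.4633.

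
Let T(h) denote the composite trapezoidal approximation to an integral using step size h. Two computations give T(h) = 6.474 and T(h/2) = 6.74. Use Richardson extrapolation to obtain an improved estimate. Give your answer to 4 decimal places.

6.8287

R = (4·T(h/2) − T(h)) / 3 = (4·6.74 − 6.474)/3 = (20.486)/3 = 6.8287.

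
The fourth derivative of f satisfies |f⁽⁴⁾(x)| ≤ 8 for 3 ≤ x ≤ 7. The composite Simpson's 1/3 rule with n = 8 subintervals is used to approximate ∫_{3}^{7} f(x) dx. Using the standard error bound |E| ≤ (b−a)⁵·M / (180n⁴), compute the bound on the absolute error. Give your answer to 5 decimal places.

0.01111

|E| ≤ (4)⁵·8 / (180·8⁴) = 8192/737280 = 0.01111.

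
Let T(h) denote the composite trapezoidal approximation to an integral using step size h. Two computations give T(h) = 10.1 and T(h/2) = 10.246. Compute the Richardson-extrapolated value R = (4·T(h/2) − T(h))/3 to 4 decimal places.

10.2947

R = (4·T(h/2) − T(h)) / 3 = (4·10.246 − 10.1)/3 = (30.884)/3 = 10.2947.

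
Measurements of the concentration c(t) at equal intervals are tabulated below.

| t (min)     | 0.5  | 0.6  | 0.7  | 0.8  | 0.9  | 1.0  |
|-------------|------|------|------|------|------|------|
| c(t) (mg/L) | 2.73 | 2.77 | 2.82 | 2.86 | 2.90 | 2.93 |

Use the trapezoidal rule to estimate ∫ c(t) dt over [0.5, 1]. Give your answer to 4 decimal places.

h = 0.1, n = 5.
(h/2)·[y₀ + 2y₁ + 2y₂ + 2y₃ + 2y₄ + y₅] = 0.05·(28.36) = 1.4180.

1.4180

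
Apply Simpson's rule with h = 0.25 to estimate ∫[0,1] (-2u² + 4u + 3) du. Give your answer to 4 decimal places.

h = (1 − 0)/4 = 0.25.
Nodes u₀,…,u₄ = 0, 0.25, 0.5, 0.75, 1.
f(u) = -2u² + 4u + 3: f₀=3, f₁=3.875, f₂=4.5, f₃=4.875, f₄=5.
(h/3)·[f₀ + 4f₁ + 2f₂ + 4f₃ + f₄] = 0.083333·(52) = 4.3333.

4.3333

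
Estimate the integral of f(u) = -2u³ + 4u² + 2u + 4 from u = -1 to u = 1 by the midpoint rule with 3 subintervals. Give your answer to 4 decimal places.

10.3704

h = (1 − (-1))/3 = 0.666667.
Midpoints m₁,…,m₃ = -0.666667, 0, 0.666667.
f(m₁)=5.037037, f(m₂)=4, f(m₃)=6.518519.
h·[f(m₁) + f(m₂) + f(m₃)] = 0.666667·(15.555556) = 10.3704.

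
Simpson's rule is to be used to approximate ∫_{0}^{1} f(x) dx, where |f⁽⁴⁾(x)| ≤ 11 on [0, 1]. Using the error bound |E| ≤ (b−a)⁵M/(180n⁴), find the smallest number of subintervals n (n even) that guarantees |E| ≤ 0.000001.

Need 11/(180n⁴) ≤ 0.000001.
n⁴ ≥ 11/(180·0.000001) = 61111.1 ⇒ n ≥ 15.7228, so the smallest even n is 16. (n must be even for Simpson's rule.)

16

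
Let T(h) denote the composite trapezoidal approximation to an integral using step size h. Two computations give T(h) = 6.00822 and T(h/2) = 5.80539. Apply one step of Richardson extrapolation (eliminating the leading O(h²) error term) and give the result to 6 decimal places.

5.737780

R = (4·T(h/2) − T(h)) / 3 = (4·5.80539 − 6.00822)/3 = (17.21334)/3 = 5.737780.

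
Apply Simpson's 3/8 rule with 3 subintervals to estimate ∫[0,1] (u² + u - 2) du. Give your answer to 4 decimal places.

-1.1667

h = (1 − 0)/3 = 0.333333.
Nodes u₀,…,u₃ = 0, 0.333333, 0.666667, 1.
f(u) = u² + u - 2: f₀=-2, f₁=-1.555556, f₂=-0.888889, f₃=0.
(3h/8)·[f₀ + 3f₁ + 3f₂ + f₃] = 0.125·(-9.333333) = -1.1667.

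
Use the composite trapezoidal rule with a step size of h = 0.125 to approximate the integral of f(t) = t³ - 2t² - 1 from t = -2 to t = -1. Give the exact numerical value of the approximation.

-9.43359375

h = (-1 − (-2))/8 = 0.125.
Nodes t₀,…,t₈ = -2, -1.875, -1.75, -1.625, -1.5, -1.375, -1.25, -1.125, -1.
f(t) = t³ - 2t² - 1: f₀=-17, f₁=-14.623046875, f₂=-12.484375, f₃=-10.572265625, f₄=-8.875, f₅=-7.380859375, f₆=-6.078125, f₇=-4.955078125, f₈=-4.
(h/2)·[f₀ + 2f₁ + 2f₂ + 2f₃ + 2f₄ + 2f₅ + 2f₆ + 2f₇ + f₈] = 0.0625·(-150.9375) = -9.43359375.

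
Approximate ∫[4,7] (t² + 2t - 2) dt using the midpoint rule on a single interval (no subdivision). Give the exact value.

117.75

M = (b−a)·f(5.5) = 3·(39.25) = 117.75.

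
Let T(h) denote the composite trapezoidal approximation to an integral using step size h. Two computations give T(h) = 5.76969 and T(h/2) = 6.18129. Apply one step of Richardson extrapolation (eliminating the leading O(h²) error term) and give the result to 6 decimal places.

6.318490

R = (4·T(h/2) − T(h)) / 3 = (4·6.18129 − 5.76969)/3 = (18.95547)/3 = 6.318490.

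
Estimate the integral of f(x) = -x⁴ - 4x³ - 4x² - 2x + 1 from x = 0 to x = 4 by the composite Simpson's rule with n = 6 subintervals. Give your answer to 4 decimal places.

-558.2387

h = (4 − 0)/6 = 0.666667.
Nodes x₀,…,x₆ = 0, 0.666667, 1.333333, 2, 2.666667, 3.333333, 4.
f(x) = -x⁴ - 4x³ - 4x² - 2x + 1: f₀=1, f₁=-3.493827, f₂=-21.419753, f₃=-67, f₄=-159.197531, f₅=-321.716049, f₆=-583.
(h/3)·[f₀ + 4f₁ + 2f₂ + 4f₃ + 2f₄ + 4f₅ + f₆] = 0.222222·(-2512.074074) = -558.2387.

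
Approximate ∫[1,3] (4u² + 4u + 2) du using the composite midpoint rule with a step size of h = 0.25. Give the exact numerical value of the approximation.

h = (3 − 1)/8 = 0.25.
Midpoints m₁,…,m₈ = 1.125, 1.375, 1.625, 1.875, 2.125, 2.375, 2.625, 2.875.
f(m₁)=11.5625, f(m₂)=15.0625, f(m₃)=19.0625, f(m₄)=23.5625, f(m₅)=28.5625, f(m₆)=34.0625, f(m₇)=40.0625, f(m₈)=46.5625.
h·[f(m₁) + f(m₂) + f(m₃) + f(m₄) + f(m₅) + f(m₆) + f(m₇) + f(m₈)] = 0.25·(218.5) = 54.625.

54.625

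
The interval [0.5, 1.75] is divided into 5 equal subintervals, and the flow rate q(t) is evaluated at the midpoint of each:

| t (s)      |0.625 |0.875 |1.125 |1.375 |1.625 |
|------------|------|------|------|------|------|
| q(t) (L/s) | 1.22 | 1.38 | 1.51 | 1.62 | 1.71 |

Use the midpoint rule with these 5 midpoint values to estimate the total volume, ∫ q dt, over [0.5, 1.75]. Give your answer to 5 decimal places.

h = 0.25, n = 5.
h·[y(m₁) + y(m₂) + y(m₃) + y(m₄) + y(m₅)] = 0.25·(7.44) = 1.86000.

1.86000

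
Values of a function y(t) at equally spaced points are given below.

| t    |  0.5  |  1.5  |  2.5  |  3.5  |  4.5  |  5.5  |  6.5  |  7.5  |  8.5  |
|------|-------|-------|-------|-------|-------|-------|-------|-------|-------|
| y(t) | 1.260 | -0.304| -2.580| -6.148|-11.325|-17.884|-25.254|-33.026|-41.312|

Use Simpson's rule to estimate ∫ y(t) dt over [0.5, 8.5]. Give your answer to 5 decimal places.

h = 1, n = 8.
(h/3)·[y₀ + 4y₁ + 2y₂ + 4y₃ + 2y₄ + 4y₅ + 2y₆ + 4y₇ + y₈] = 0.333333·(-347.818) = -115.93933.

-115.93933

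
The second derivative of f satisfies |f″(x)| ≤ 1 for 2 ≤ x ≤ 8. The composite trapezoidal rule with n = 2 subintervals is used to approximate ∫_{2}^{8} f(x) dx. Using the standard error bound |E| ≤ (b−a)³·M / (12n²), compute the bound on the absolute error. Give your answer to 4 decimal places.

|E| ≤ (6)³·1 / (12·2²) = 216/48 = 4.5000.

4.5000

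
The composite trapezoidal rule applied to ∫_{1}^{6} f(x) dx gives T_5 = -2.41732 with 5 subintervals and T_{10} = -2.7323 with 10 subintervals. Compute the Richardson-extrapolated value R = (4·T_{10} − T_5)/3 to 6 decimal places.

R = (4·T_{10} − T_5) / 3 = (4·(-2.7323) − (-2.41732))/3 = (-8.51188)/3 = -2.837293.

-2.837293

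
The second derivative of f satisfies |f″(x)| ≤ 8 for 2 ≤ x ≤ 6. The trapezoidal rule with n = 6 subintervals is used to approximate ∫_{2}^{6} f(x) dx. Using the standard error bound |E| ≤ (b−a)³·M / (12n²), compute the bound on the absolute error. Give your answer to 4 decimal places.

1.1852

|E| ≤ (4)³·8 / (12·6²) = 512/432 = 1.1852.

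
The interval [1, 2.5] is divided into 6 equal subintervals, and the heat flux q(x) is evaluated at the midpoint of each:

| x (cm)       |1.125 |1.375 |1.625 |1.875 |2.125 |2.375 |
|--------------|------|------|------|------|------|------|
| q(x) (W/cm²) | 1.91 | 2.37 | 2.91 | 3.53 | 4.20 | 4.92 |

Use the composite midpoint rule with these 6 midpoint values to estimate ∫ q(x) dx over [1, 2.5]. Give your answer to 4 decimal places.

4.9600

h = 0.25, n = 6.
h·[y(m₁) + y(m₂) + y(m₃) + y(m₄) + y(m₅) + y(m₆)] = 0.25·(19.84) = 4.9600.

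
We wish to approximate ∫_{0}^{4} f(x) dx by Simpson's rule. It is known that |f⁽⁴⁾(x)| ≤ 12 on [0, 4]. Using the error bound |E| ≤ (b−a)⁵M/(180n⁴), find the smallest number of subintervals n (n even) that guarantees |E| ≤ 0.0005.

Need 12288/(180n⁴) ≤ 0.0005.
n⁴ ≥ 12288/(180·0.0005) = 136533 ⇒ n ≥ 19.2225, so the smallest even n is 20. (n must be even for Simpson's rule.)

20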